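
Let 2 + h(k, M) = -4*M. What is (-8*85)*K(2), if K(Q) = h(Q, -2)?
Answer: -4080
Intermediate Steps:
h(k, M) = -2 - 4*M
K(Q) = 6 (K(Q) = -2 - 4*(-2) = -2 + 8 = 6)
(-8*85)*K(2) = -8*85*6 = -680*6 = -4080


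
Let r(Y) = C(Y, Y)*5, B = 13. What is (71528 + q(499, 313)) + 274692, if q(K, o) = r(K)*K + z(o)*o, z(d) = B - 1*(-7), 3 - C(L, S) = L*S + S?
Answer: -622142535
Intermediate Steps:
C(L, S) = 3 - S - L*S (C(L, S) = 3 - (L*S + S) = 3 - (S + L*S) = 3 + (-S - L*S) = 3 - S - L*S)
z(d) = 20 (z(d) = 13 - 1*(-7) = 13 + 7 = 20)
r(Y) = 15 - 5*Y - 5*Y**2 (r(Y) = (3 - Y - Y*Y)*5 = (3 - Y - Y**2)*5 = 15 - 5*Y - 5*Y**2)
q(K, o) = 20*o + K*(15 - 5*K - 5*K**2) (q(K, o) = (15 - 5*K - 5*K**2)*K + 20*o = K*(15 - 5*K - 5*K**2) + 20*o = 20*o + K*(15 - 5*K - 5*K**2))
(71528 + q(499, 313)) + 274692 = (71528 + (20*313 - 5*499*(-3 + 499 + 499**2))) + 274692 = (71528 + (6260 - 5*499*(-3 + 499 + 249001))) + 274692 = (71528 + (6260 - 5*499*249497)) + 274692 = (71528 + (6260 - 622495015)) + 274692 = (71528 - 622488755) + 274692 = -622417227 + 274692 = -622142535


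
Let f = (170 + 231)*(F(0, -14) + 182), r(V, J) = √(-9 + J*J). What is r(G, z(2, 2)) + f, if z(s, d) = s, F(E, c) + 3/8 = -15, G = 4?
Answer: 534533/8 + I*√5 ≈ 66817.0 + 2.2361*I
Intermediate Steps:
F(E, c) = -123/8 (F(E, c) = -3/8 - 15 = -123/8)
r(V, J) = √(-9 + J²)
f = 534533/8 (f = (170 + 231)*(-123/8 + 182) = 401*(1333/8) = 534533/8 ≈ 66817.)
r(G, z(2, 2)) + f = √(-9 + 2²) + 534533/8 = √(-9 + 4) + 534533/8 = √(-5) + 534533/8 = I*√5 + 534533/8 = 534533/8 + I*√5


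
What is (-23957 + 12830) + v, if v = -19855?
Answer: -30982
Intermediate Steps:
(-23957 + 12830) + v = (-23957 + 12830) - 19855 = -11127 - 19855 = -30982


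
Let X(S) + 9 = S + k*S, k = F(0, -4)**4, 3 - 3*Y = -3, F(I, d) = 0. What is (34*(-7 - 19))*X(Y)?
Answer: 6188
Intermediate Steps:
Y = 2 (Y = 1 - 1/3*(-3) = 1 + 1 = 2)
k = 0 (k = 0**4 = 0)
X(S) = -9 + S (X(S) = -9 + (S + 0*S) = -9 + (S + 0) = -9 + S)
(34*(-7 - 19))*X(Y) = (34*(-7 - 19))*(-9 + 2) = (34*(-26))*(-7) = -884*(-7) = 6188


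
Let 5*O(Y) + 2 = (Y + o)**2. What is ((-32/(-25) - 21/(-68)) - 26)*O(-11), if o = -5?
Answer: -5270373/4250 ≈ -1240.1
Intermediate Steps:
O(Y) = -2/5 + (-5 + Y)**2/5 (O(Y) = -2/5 + (Y - 5)**2/5 = -2/5 + (-5 + Y)**2/5)
((-32/(-25) - 21/(-68)) - 26)*O(-11) = ((-32/(-25) - 21/(-68)) - 26)*(-2/5 + (-5 - 11)**2/5) = ((-32*(-1/25) - 21*(-1/68)) - 26)*(-2/5 + (1/5)*(-16)**2) = ((32/25 + 21/68) - 26)*(-2/5 + (1/5)*256) = (2701/1700 - 26)*(-2/5 + 256/5) = -41499/1700*254/5 = -5270373/4250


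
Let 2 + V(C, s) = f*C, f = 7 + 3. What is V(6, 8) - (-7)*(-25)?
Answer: -117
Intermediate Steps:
f = 10
V(C, s) = -2 + 10*C
V(6, 8) - (-7)*(-25) = (-2 + 10*6) - (-7)*(-25) = (-2 + 60) - 1*175 = 58 - 175 = -117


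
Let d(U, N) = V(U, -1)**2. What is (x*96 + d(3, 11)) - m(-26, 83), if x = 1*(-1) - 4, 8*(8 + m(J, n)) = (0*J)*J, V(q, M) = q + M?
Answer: -468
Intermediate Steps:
V(q, M) = M + q
m(J, n) = -8 (m(J, n) = -8 + ((0*J)*J)/8 = -8 + (0*J)/8 = -8 + (1/8)*0 = -8 + 0 = -8)
x = -5 (x = -1 - 4 = -5)
d(U, N) = (-1 + U)**2
(x*96 + d(3, 11)) - m(-26, 83) = (-5*96 + (-1 + 3)**2) - 1*(-8) = (-480 + 2**2) + 8 = (-480 + 4) + 8 = -476 + 8 = -468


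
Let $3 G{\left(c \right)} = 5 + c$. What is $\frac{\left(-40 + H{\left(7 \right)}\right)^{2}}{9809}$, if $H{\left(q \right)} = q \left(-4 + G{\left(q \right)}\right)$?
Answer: $\frac{1600}{9809} \approx 0.16312$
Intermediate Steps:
$G{\left(c \right)} = \frac{5}{3} + \frac{c}{3}$ ($G{\left(c \right)} = \frac{5 + c}{3} = \frac{5}{3} + \frac{c}{3}$)
$H{\left(q \right)} = q \left(- \frac{7}{3} + \frac{q}{3}\right)$ ($H{\left(q \right)} = q \left(-4 + \left(\frac{5}{3} + \frac{q}{3}\right)\right) = q \left(- \frac{7}{3} + \frac{q}{3}\right)$)
$\frac{\left(-40 + H{\left(7 \right)}\right)^{2}}{9809} = \frac{\left(-40 + \frac{1}{3} \cdot 7 \left(-7 + 7\right)\right)^{2}}{9809} = \left(-40 + \frac{1}{3} \cdot 7 \cdot 0\right)^{2} \cdot \frac{1}{9809} = \left(-40 + 0\right)^{2} \cdot \frac{1}{9809} = \left(-40\right)^{2} \cdot \frac{1}{9809} = 1600 \cdot \frac{1}{9809} = \frac{1600}{9809}$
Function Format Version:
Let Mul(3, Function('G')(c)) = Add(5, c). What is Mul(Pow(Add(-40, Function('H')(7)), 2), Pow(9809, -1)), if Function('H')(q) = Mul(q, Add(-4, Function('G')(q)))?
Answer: Rational(1600, 9809) ≈ 0.16312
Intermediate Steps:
Function('G')(c) = Add(Rational(5, 3), Mul(Rational(1, 3), c)) (Function('G')(c) = Mul(Rational(1, 3), Add(5, c)) = Add(Rational(5, 3), Mul(Rational(1, 3), c)))
Function('H')(q) = Mul(q, Add(Rational(-7, 3), Mul(Rational(1, 3), q))) (Function('H')(q) = Mul(q, Add(-4, Add(Rational(5, 3), Mul(Rational(1, 3), q)))) = Mul(q, Add(Rational(-7, 3), Mul(Rational(1, 3), q))))
Mul(Pow(Add(-40, Function('H')(7)), 2), Pow(9809, -1)) = Mul(Pow(Add(-40, Mul(Rational(1, 3), 7, Add(-7, 7))), 2), Pow(9809, -1)) = Mul(Pow(Add(-40, Mul(Rational(1, 3), 7, 0)), 2), Rational(1, 9809)) = Mul(Pow(Add(-40, 0), 2), Rational(1, 9809)) = Mul(Pow(-40, 2), Rational(1, 9809)) = Mul(1600, Rational(1, 9809)) = Rational(1600, 9809)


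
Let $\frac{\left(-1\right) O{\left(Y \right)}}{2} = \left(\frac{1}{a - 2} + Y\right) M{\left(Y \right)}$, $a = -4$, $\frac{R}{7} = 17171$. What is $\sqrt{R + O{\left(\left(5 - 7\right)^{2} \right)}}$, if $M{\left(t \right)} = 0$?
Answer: $7 \sqrt{2453} \approx 346.69$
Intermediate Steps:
$R = 120197$ ($R = 7 \cdot 17171 = 120197$)
$O{\left(Y \right)} = 0$ ($O{\left(Y \right)} = - 2 \left(\frac{1}{-4 - 2} + Y\right) 0 = - 2 \left(\frac{1}{-6} + Y\right) 0 = - 2 \left(- \frac{1}{6} + Y\right) 0 = \left(-2\right) 0 = 0$)
$\sqrt{R + O{\left(\left(5 - 7\right)^{2} \right)}} = \sqrt{120197 + 0} = \sqrt{120197} = 7 \sqrt{2453}$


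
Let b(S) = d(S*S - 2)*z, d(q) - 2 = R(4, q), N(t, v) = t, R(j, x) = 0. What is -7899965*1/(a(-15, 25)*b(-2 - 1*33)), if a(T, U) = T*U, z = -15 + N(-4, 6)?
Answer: -1579993/2850 ≈ -554.38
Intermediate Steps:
d(q) = 2 (d(q) = 2 + 0 = 2)
z = -19 (z = -15 - 4 = -19)
b(S) = -38 (b(S) = 2*(-19) = -38)
-7899965*1/(a(-15, 25)*b(-2 - 1*33)) = -7899965/((-(-570)*25)) = -7899965/((-38*(-375))) = -7899965/14250 = -7899965*1/14250 = -1579993/2850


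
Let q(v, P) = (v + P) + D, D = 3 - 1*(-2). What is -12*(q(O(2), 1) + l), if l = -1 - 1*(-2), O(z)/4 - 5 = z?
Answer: -420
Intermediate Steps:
O(z) = 20 + 4*z
D = 5 (D = 3 + 2 = 5)
q(v, P) = 5 + P + v (q(v, P) = (v + P) + 5 = (P + v) + 5 = 5 + P + v)
l = 1 (l = -1 + 2 = 1)
-12*(q(O(2), 1) + l) = -12*((5 + 1 + (20 + 4*2)) + 1) = -12*((5 + 1 + (20 + 8)) + 1) = -12*((5 + 1 + 28) + 1) = -12*(34 + 1) = -12*35 = -420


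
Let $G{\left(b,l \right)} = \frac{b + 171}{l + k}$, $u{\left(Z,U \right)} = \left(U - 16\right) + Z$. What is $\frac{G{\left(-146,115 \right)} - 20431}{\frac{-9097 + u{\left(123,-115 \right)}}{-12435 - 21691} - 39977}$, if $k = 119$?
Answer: $\frac{81575285227}{159616781649} \approx 0.51107$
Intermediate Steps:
$u{\left(Z,U \right)} = -16 + U + Z$ ($u{\left(Z,U \right)} = \left(-16 + U\right) + Z = -16 + U + Z$)
$G{\left(b,l \right)} = \frac{171 + b}{119 + l}$ ($G{\left(b,l \right)} = \frac{b + 171}{l + 119} = \frac{171 + b}{119 + l}$)
$\frac{G{\left(-146,115 \right)} - 20431}{\frac{-9097 + u{\left(123,-115 \right)}}{-12435 - 21691} - 39977} = \frac{\frac{171 - 146}{119 + 115} - 20431}{\frac{-9097 - 8}{-12435 - 21691} - 39977} = \frac{\frac{1}{234} \cdot 25 - 20431}{\frac{-9097 - 8}{-34126} - 39977} = \frac{\frac{1}{234} \cdot 25 - 20431}{\left(-9105\right) \left(- \frac{1}{34126}\right) - 39977} = \frac{\frac{25}{234} - 20431}{\frac{9105}{34126} - 39977} = - \frac{4780829}{234 \left(- \frac{1364245997}{34126}\right)} = \left(- \frac{4780829}{234}\right) \left(- \frac{34126}{1364245997}\right) = \frac{81575285227}{159616781649}$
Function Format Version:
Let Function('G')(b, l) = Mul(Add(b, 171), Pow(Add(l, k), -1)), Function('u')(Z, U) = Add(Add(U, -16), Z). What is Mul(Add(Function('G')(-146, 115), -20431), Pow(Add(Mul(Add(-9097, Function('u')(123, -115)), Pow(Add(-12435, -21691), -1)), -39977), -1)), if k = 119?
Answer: Rational(81575285227, 159616781649) ≈ 0.51107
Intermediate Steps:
Function('u')(Z, U) = Add(-16, U, Z) (Function('u')(Z, U) = Add(Add(-16, U), Z) = Add(-16, U, Z))
Function('G')(b, l) = Mul(Pow(Add(119, l), -1), Add(171, b)) (Function('G')(b, l) = Mul(Add(b, 171), Pow(Add(l, 119), -1)) = Mul(Add(171, b), Pow(Add(119, l), -1)) = Mul(Pow(Add(119, l), -1), Add(171, b)))
Mul(Add(Function('G')(-146, 115), -20431), Pow(Add(Mul(Add(-9097, Function('u')(123, -115)), Pow(Add(-12435, -21691), -1)), -39977), -1)) = Mul(Add(Mul(Pow(Add(119, 115), -1), Add(171, -146)), -20431), Pow(Add(Mul(Add(-9097, Add(-16, -115, 123)), Pow(Add(-12435, -21691), -1)), -39977), -1)) = Mul(Add(Mul(Pow(234, -1), 25), -20431), Pow(Add(Mul(Add(-9097, -8), Pow(-34126, -1)), -39977), -1)) = Mul(Add(Mul(Rational(1, 234), 25), -20431), Pow(Add(Mul(-9105, Rational(-1, 34126)), -39977), -1)) = Mul(Add(Rational(25, 234), -20431), Pow(Add(Rational(9105, 34126), -39977), -1)) = Mul(Rational(-4780829, 234), Pow(Rational(-1364245997, 34126), -1)) = Mul(Rational(-4780829, 234), Rational(-34126, 1364245997)) = Rational(81575285227, 159616781649)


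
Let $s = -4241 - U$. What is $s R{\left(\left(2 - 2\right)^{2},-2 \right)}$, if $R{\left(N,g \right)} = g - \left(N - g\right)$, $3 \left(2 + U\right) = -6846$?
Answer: $7828$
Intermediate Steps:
$U = -2284$ ($U = -2 + \frac{1}{3} \left(-6846\right) = -2 - 2282 = -2284$)
$R{\left(N,g \right)} = - N + 2 g$ ($R{\left(N,g \right)} = g - \left(N - g\right) = - N + 2 g$)
$s = -1957$ ($s = -4241 - -2284 = -4241 + 2284 = -1957$)
$s R{\left(\left(2 - 2\right)^{2},-2 \right)} = - 1957 \left(- \left(2 - 2\right)^{2} + 2 \left(-2\right)\right) = - 1957 \left(- 0^{2} - 4\right) = - 1957 \left(\left(-1\right) 0 - 4\right) = - 1957 \left(0 - 4\right) = \left(-1957\right) \left(-4\right) = 7828$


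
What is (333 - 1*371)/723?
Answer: -38/723 ≈ -0.052559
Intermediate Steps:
(333 - 1*371)/723 = (333 - 371)*(1/723) = -38*1/723 = -38/723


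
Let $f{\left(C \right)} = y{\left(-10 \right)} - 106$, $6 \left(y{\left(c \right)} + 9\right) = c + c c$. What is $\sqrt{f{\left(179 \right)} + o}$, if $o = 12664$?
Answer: $6 \sqrt{349} \approx 112.09$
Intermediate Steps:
$y{\left(c \right)} = -9 + \frac{c}{6} + \frac{c^{2}}{6}$ ($y{\left(c \right)} = -9 + \frac{c + c c}{6} = -9 + \frac{c + c^{2}}{6} = -9 + \left(\frac{c}{6} + \frac{c^{2}}{6}\right) = -9 + \frac{c}{6} + \frac{c^{2}}{6}$)
$f{\left(C \right)} = -100$ ($f{\left(C \right)} = \left(-9 + \frac{1}{6} \left(-10\right) + \frac{\left(-10\right)^{2}}{6}\right) - 106 = \left(-9 - \frac{5}{3} + \frac{1}{6} \cdot 100\right) - 106 = \left(-9 - \frac{5}{3} + \frac{50}{3}\right) - 106 = 6 - 106 = -100$)
$\sqrt{f{\left(179 \right)} + o} = \sqrt{-100 + 12664} = \sqrt{12564} = 6 \sqrt{349}$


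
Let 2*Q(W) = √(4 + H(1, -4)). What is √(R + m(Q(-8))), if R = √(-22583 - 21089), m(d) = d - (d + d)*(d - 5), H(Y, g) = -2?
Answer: 2^(¾)*√(11 - √2 + 4*I*√5459)/2 ≈ 10.389 + 10.058*I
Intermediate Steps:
Q(W) = √2/2 (Q(W) = √(4 - 2)/2 = √2/2)
m(d) = d - 2*d*(-5 + d)
R = 2*I*√10918 (R = √(-43672) = 2*I*√10918 ≈ 208.98*I)
√(R + m(Q(-8))) = √(2*I*√10918 + (√2/2)*(11 - √2)) = √(2*I*√10918 + √2*(11 - √2)/2) = √(√2*(11 - √2)/2 + 2*I*√10918)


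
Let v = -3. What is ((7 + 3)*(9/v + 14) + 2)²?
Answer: 12544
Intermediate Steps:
((7 + 3)*(9/v + 14) + 2)² = ((7 + 3)*(9/(-3) + 14) + 2)² = (10*(9*(-⅓) + 14) + 2)² = (10*(-3 + 14) + 2)² = (10*11 + 2)² = (110 + 2)² = 112² = 12544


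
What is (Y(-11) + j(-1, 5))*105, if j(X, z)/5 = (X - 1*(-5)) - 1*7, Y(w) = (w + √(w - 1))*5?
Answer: -7350 + 1050*I*√3 ≈ -7350.0 + 1818.7*I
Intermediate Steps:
Y(w) = 5*w + 5*√(-1 + w) (Y(w) = (w + √(-1 + w))*5 = 5*w + 5*√(-1 + w))
j(X, z) = -10 + 5*X (j(X, z) = 5*((X - 1*(-5)) - 1*7) = 5*((X + 5) - 7) = 5*((5 + X) - 7) = 5*(-2 + X) = -10 + 5*X)
(Y(-11) + j(-1, 5))*105 = ((5*(-11) + 5*√(-1 - 11)) + (-10 + 5*(-1)))*105 = ((-55 + 5*√(-12)) + (-10 - 5))*105 = ((-55 + 5*(2*I*√3)) - 15)*105 = ((-55 + 10*I*√3) - 15)*105 = (-70 + 10*I*√3)*105 = -7350 + 1050*I*√3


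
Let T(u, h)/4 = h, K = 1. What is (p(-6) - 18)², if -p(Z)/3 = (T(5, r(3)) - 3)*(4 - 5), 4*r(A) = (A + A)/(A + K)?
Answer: 2025/4 ≈ 506.25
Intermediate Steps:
r(A) = A/(2*(1 + A)) (r(A) = ((A + A)/(A + 1))/4 = ((2*A)/(1 + A))/4 = (2*A/(1 + A))/4 = A/(2*(1 + A)))
T(u, h) = 4*h
p(Z) = -9/2 (p(Z) = -3*(4*((½)*3/(1 + 3)) - 3)*(4 - 5) = -3*(4*((½)*3/4) - 3)*(-1) = -3*(4*((½)*3*(¼)) - 3)*(-1) = -3*(4*(3/8) - 3)*(-1) = -3*(3/2 - 3)*(-1) = -(-9)*(-1)/2 = -3*3/2 = -9/2)
(p(-6) - 18)² = (-9/2 - 18)² = (-45/2)² = 2025/4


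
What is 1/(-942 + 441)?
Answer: -1/501 ≈ -0.0019960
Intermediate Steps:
1/(-942 + 441) = 1/(-501) = -1/501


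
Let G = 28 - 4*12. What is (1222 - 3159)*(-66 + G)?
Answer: 166582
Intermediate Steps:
G = -20 (G = 28 - 48 = -20)
(1222 - 3159)*(-66 + G) = (1222 - 3159)*(-66 - 20) = -1937*(-86) = 166582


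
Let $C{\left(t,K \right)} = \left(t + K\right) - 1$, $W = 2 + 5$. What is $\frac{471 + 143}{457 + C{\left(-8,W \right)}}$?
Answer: $\frac{614}{455} \approx 1.3495$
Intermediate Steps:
$W = 7$
$C{\left(t,K \right)} = -1 + K + t$ ($C{\left(t,K \right)} = \left(K + t\right) - 1 = -1 + K + t$)
$\frac{471 + 143}{457 + C{\left(-8,W \right)}} = \frac{471 + 143}{457 - 2} = \frac{614}{457 - 2} = \frac{614}{455}$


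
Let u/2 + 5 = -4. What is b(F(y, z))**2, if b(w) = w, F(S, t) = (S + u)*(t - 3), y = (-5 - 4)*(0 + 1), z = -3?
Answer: 26244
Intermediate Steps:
u = -18 (u = -10 + 2*(-4) = -10 - 8 = -18)
y = -9 (y = -9*1 = -9)
F(S, t) = (-18 + S)*(-3 + t) (F(S, t) = (S - 18)*(t - 3) = (-18 + S)*(-3 + t))
b(F(y, z))**2 = (54 - 18*(-3) - 3*(-9) - 9*(-3))**2 = (54 + 54 + 27 + 27)**2 = 162**2 = 26244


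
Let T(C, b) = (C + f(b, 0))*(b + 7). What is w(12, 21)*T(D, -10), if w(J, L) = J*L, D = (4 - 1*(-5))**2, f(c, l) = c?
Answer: -53676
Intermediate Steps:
D = 81 (D = (4 + 5)**2 = 9**2 = 81)
T(C, b) = (7 + b)*(C + b) (T(C, b) = (C + b)*(b + 7) = (C + b)*(7 + b) = (7 + b)*(C + b))
w(12, 21)*T(D, -10) = (12*21)*((-10)**2 + 7*81 + 7*(-10) + 81*(-10)) = 252*(100 + 567 - 70 - 810) = 252*(-213) = -53676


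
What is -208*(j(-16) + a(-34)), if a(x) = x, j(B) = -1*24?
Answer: 12064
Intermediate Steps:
j(B) = -24
-208*(j(-16) + a(-34)) = -208*(-24 - 34) = -208*(-58) = 12064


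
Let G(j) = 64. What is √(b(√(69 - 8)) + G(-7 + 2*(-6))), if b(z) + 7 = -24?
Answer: √33 ≈ 5.7446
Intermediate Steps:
b(z) = -31 (b(z) = -7 - 24 = -31)
√(b(√(69 - 8)) + G(-7 + 2*(-6))) = √(-31 + 64) = √33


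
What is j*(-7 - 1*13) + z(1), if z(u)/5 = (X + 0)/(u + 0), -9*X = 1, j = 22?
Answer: -3965/9 ≈ -440.56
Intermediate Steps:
X = -⅑ (X = -⅑*1 = -⅑ ≈ -0.11111)
z(u) = -5/(9*u) (z(u) = 5*((-⅑ + 0)/(u + 0)) = 5*(-1/(9*u)) = -5/(9*u))
j*(-7 - 1*13) + z(1) = 22*(-7 - 1*13) - 5/9/1 = 22*(-7 - 13) - 5/9*1 = 22*(-20) - 5/9 = -440 - 5/9 = -3965/9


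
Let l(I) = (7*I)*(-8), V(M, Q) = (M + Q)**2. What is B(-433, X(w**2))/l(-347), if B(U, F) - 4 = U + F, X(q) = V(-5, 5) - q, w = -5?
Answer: -227/9716 ≈ -0.023364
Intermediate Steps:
l(I) = -56*I
X(q) = -q (X(q) = (-5 + 5)**2 - q = 0**2 - q = 0 - q = -q)
B(U, F) = 4 + F + U (B(U, F) = 4 + (U + F) = 4 + (F + U) = 4 + F + U)
B(-433, X(w**2))/l(-347) = (4 - 1*(-5)**2 - 433)/((-56*(-347))) = (4 - 1*25 - 433)/19432 = (4 - 25 - 433)*(1/19432) = -454*1/19432 = -227/9716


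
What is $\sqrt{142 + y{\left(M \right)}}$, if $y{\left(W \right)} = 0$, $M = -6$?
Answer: $\sqrt{142} \approx 11.916$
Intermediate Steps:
$\sqrt{142 + y{\left(M \right)}} = \sqrt{142 + 0} = \sqrt{142}$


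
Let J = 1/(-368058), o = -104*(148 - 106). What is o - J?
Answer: -1607677343/368058 ≈ -4368.0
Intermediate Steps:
o = -4368 (o = -104*42 = -4368)
J = -1/368058 ≈ -2.7170e-6
o - J = -4368 - 1*(-1/368058) = -4368 + 1/368058 = -1607677343/368058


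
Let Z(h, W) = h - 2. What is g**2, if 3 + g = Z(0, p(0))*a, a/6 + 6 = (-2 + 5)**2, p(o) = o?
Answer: 1521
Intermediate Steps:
Z(h, W) = -2 + h
a = 18 (a = -36 + 6*(-2 + 5)**2 = -36 + 6*3**2 = -36 + 6*9 = -36 + 54 = 18)
g = -39 (g = -3 + (-2 + 0)*18 = -3 - 2*18 = -3 - 36 = -39)
g**2 = (-39)**2 = 1521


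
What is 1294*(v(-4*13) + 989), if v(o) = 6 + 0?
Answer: 1287530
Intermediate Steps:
v(o) = 6
1294*(v(-4*13) + 989) = 1294*(6 + 989) = 1294*995 = 1287530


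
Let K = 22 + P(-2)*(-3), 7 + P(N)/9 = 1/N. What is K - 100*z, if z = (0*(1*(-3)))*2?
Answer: 449/2 ≈ 224.50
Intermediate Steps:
P(N) = -63 + 9/N (P(N) = -63 + 9*(1/N) = -63 + 9/N)
z = 0 (z = (0*(-3))*2 = 0*2 = 0)
K = 449/2 (K = 22 + (-63 + 9/(-2))*(-3) = 22 + (-63 + 9*(-½))*(-3) = 22 + (-63 - 9/2)*(-3) = 22 - 135/2*(-3) = 22 + 405/2 = 449/2 ≈ 224.50)
K - 100*z = 449/2 - 100*0 = 449/2 + 0 = 449/2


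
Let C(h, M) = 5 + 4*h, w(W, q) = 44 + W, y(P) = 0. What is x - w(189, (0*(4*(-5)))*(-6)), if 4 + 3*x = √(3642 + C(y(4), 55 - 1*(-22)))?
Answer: -703/3 + √3647/3 ≈ -214.20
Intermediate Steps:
x = -4/3 + √3647/3 (x = -4/3 + √(3642 + (5 + 4*0))/3 = -4/3 + √(3642 + (5 + 0))/3 = -4/3 + √(3642 + 5)/3 = -4/3 + √3647/3 ≈ 18.797)
x - w(189, (0*(4*(-5)))*(-6)) = (-4/3 + √3647/3) - (44 + 189) = (-4/3 + √3647/3) - 1*233 = (-4/3 + √3647/3) - 233 = -703/3 + √3647/3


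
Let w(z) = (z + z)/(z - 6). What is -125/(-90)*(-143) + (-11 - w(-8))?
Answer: -26555/126 ≈ -210.75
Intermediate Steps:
w(z) = 2*z/(-6 + z) (w(z) = (2*z)/(-6 + z) = 2*z/(-6 + z))
-125/(-90)*(-143) + (-11 - w(-8)) = -125/(-90)*(-143) + (-11 - 2*(-8)/(-6 - 8)) = -125*(-1/90)*(-143) + (-11 - 2*(-8)/(-14)) = (25/18)*(-143) + (-11 - 2*(-8)*(-1)/14) = -3575/18 + (-11 - 1*8/7) = -3575/18 + (-11 - 8/7) = -3575/18 - 85/7 = -26555/126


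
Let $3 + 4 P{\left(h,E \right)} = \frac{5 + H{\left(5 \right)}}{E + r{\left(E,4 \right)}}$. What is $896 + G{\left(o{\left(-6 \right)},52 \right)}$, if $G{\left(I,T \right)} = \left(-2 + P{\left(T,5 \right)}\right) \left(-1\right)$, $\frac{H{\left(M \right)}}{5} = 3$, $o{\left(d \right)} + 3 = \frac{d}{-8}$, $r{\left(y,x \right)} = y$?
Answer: $\frac{3593}{4} \approx 898.25$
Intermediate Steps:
$o{\left(d \right)} = -3 - \frac{d}{8}$ ($o{\left(d \right)} = -3 + \frac{d}{-8} = -3 + d \left(- \frac{1}{8}\right) = -3 - \frac{d}{8}$)
$H{\left(M \right)} = 15$ ($H{\left(M \right)} = 5 \cdot 3 = 15$)
$P{\left(h,E \right)} = - \frac{3}{4} + \frac{5}{2 E}$ ($P{\left(h,E \right)} = - \frac{3}{4} + \frac{\left(5 + 15\right) \frac{1}{E + E}}{4} = - \frac{3}{4} + \frac{20 \frac{1}{2 E}}{4} = - \frac{3}{4} + \frac{10 \frac{1}{E}}{4} = - \frac{3}{4} + \frac{5}{2 E}$)
$G{\left(I,T \right)} = \frac{9}{4}$ ($G{\left(I,T \right)} = \left(-2 + \frac{10 - 15}{4 \cdot 5}\right) \left(-1\right) = \left(-2 + \frac{1}{4} \cdot \frac{1}{5} \left(10 - 15\right)\right) \left(-1\right) = \left(-2 + \frac{1}{4} \cdot \frac{1}{5} \left(-5\right)\right) \left(-1\right) = \left(-2 - \frac{1}{4}\right) \left(-1\right) = \left(- \frac{9}{4}\right) \left(-1\right) = \frac{9}{4}$)
$896 + G{\left(o{\left(-6 \right)},52 \right)} = 896 + \frac{9}{4} = \frac{3593}{4}$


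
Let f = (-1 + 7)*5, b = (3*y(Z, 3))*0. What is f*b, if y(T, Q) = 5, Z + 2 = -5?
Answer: 0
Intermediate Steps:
Z = -7 (Z = -2 - 5 = -7)
b = 0 (b = (3*5)*0 = 15*0 = 0)
f = 30 (f = 6*5 = 30)
f*b = 30*0 = 0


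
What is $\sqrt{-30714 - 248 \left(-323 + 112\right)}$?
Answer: $\sqrt{21614} \approx 147.02$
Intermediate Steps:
$\sqrt{-30714 - 248 \left(-323 + 112\right)} = \sqrt{-30714 - -52328} = \sqrt{-30714 + 52328} = \sqrt{21614}$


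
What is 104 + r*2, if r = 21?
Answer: 146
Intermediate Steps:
104 + r*2 = 104 + 21*2 = 104 + 42 = 146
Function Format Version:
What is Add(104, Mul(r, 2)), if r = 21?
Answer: 146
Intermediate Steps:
Add(104, Mul(r, 2)) = Add(104, Mul(21, 2)) = Add(104, 42) = 146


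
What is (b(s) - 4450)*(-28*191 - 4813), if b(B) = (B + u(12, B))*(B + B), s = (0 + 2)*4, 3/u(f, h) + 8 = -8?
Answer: 43946325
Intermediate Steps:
u(f, h) = -3/16 (u(f, h) = 3/(-8 - 8) = 3/(-16) = 3*(-1/16) = -3/16)
s = 8 (s = 2*4 = 8)
b(B) = 2*B*(-3/16 + B) (b(B) = (B - 3/16)*(B + B) = (-3/16 + B)*(2*B) = 2*B*(-3/16 + B))
(b(s) - 4450)*(-28*191 - 4813) = ((⅛)*8*(-3 + 16*8) - 4450)*(-28*191 - 4813) = ((⅛)*8*(-3 + 128) - 4450)*(-5348 - 4813) = ((⅛)*8*125 - 4450)*(-10161) = (125 - 4450)*(-10161) = -4325*(-10161) = 43946325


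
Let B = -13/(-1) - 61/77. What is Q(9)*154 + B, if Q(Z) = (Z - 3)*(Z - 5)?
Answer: 285532/77 ≈ 3708.2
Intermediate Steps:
B = 940/77 (B = -13*(-1) - 61*1/77 = 13 - 61/77 = 940/77 ≈ 12.208)
Q(Z) = (-5 + Z)*(-3 + Z) (Q(Z) = (-3 + Z)*(-5 + Z) = (-5 + Z)*(-3 + Z))
Q(9)*154 + B = (15 + 9**2 - 8*9)*154 + 940/77 = (15 + 81 - 72)*154 + 940/77 = 24*154 + 940/77 = 3696 + 940/77 = 285532/77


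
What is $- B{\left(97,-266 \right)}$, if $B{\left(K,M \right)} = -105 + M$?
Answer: $371$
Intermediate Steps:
$- B{\left(97,-266 \right)} = - (-105 - 266) = \left(-1\right) \left(-371\right) = 371$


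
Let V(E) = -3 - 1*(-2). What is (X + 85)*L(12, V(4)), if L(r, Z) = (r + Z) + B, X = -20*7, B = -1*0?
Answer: -605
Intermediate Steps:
V(E) = -1 (V(E) = -3 + 2 = -1)
B = 0
X = -140
L(r, Z) = Z + r (L(r, Z) = (r + Z) + 0 = (Z + r) + 0 = Z + r)
(X + 85)*L(12, V(4)) = (-140 + 85)*(-1 + 12) = -55*11 = -605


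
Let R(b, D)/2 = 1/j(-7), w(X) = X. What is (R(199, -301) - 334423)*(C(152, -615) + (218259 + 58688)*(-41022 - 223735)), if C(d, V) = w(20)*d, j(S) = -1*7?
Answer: 171647960661906957/7 ≈ 2.4521e+16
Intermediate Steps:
j(S) = -7
C(d, V) = 20*d
R(b, D) = -2/7 (R(b, D) = 2/(-7) = 2*(-⅐) = -2/7)
(R(199, -301) - 334423)*(C(152, -615) + (218259 + 58688)*(-41022 - 223735)) = (-2/7 - 334423)*(20*152 + (218259 + 58688)*(-41022 - 223735)) = -2340963*(3040 + 276947*(-264757))/7 = -2340963*(3040 - 73323656879)/7 = -2340963/7*(-73323653839) = 171647960661906957/7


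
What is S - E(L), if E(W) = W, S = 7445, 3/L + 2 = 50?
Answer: 119119/16 ≈ 7444.9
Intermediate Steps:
L = 1/16 (L = 3/(-2 + 50) = 3/48 = 3*(1/48) = 1/16 ≈ 0.062500)
S - E(L) = 7445 - 1*1/16 = 7445 - 1/16 = 119119/16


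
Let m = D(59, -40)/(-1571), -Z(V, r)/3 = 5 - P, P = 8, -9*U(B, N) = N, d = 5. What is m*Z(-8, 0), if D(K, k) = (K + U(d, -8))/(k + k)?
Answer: 539/125680 ≈ 0.0042887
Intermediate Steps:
U(B, N) = -N/9
D(K, k) = (8/9 + K)/(2*k) (D(K, k) = (K - ⅑*(-8))/(k + k) = (K + 8/9)/((2*k)) = (8/9 + K)*(1/(2*k)) = (8/9 + K)/(2*k))
Z(V, r) = 9 (Z(V, r) = -3*(5 - 1*8) = -3*(5 - 8) = -3*(-3) = 9)
m = 539/1131120 (m = ((1/18)*(8 + 9*59)/(-40))/(-1571) = ((1/18)*(-1/40)*(8 + 531))*(-1/1571) = ((1/18)*(-1/40)*539)*(-1/1571) = -539/720*(-1/1571) = 539/1131120 ≈ 0.00047652)
m*Z(-8, 0) = (539/1131120)*9 = 539/125680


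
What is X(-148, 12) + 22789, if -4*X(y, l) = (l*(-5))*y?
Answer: 20569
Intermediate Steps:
X(y, l) = 5*l*y/4 (X(y, l) = -l*(-5)*y/4 = -(-5*l)*y/4 = -(-5)*l*y/4 = 5*l*y/4)
X(-148, 12) + 22789 = (5/4)*12*(-148) + 22789 = -2220 + 22789 = 20569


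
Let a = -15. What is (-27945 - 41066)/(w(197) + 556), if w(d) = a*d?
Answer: 69011/2399 ≈ 28.767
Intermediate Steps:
w(d) = -15*d
(-27945 - 41066)/(w(197) + 556) = (-27945 - 41066)/(-15*197 + 556) = -69011/(-2955 + 556) = -69011/(-2399) = -69011*(-1/2399) = 69011/2399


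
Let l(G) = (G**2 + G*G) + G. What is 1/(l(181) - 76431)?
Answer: -1/10728 ≈ -9.3214e-5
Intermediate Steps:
l(G) = G + 2*G**2 (l(G) = (G**2 + G**2) + G = 2*G**2 + G = G + 2*G**2)
1/(l(181) - 76431) = 1/(181*(1 + 2*181) - 76431) = 1/(181*(1 + 362) - 76431) = 1/(181*363 - 76431) = 1/(65703 - 76431) = 1/(-10728) = -1/10728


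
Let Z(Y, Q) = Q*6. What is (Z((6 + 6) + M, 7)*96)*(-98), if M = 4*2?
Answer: -395136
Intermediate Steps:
M = 8
Z(Y, Q) = 6*Q
(Z((6 + 6) + M, 7)*96)*(-98) = ((6*7)*96)*(-98) = (42*96)*(-98) = 4032*(-98) = -395136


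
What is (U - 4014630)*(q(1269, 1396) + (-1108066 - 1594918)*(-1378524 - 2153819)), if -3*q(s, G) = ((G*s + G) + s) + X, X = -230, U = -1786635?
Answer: -55389700967631076635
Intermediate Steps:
q(s, G) = 230/3 - G/3 - s/3 - G*s/3 (q(s, G) = -(((G*s + G) + s) - 230)/3 = -(((G + G*s) + s) - 230)/3 = -((G + s + G*s) - 230)/3 = -(-230 + G + s + G*s)/3 = 230/3 - G/3 - s/3 - G*s/3)
(U - 4014630)*(q(1269, 1396) + (-1108066 - 1594918)*(-1378524 - 2153819)) = (-1786635 - 4014630)*((230/3 - 1/3*1396 - 1/3*1269 - 1/3*1396*1269) + (-1108066 - 1594918)*(-1378524 - 2153819)) = -5801265*((230/3 - 1396/3 - 423 - 590508) - 2702984*(-3532343)) = -5801265*(-1773959/3 + 9547866611512) = -5801265*28643598060577/3 = -55389700967631076635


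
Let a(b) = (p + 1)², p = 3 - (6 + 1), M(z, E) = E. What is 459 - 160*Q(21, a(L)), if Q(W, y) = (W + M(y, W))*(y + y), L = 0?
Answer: -120501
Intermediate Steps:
p = -4 (p = 3 - 1*7 = 3 - 7 = -4)
a(b) = 9 (a(b) = (-4 + 1)² = (-3)² = 9)
Q(W, y) = 4*W*y (Q(W, y) = (W + W)*(y + y) = (2*W)*(2*y) = 4*W*y)
459 - 160*Q(21, a(L)) = 459 - 640*21*9 = 459 - 160*756 = 459 - 120960 = -120501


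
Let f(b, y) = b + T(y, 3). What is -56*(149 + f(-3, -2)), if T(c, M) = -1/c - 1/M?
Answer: -24556/3 ≈ -8185.3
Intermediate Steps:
T(c, M) = -1/M - 1/c
f(b, y) = b + (-3 - y)/(3*y) (f(b, y) = b + (-1*3 - y)/(3*y) = b + (-3 - y)/(3*y))
-56*(149 + f(-3, -2)) = -56*(149 + (-1/3 - 3 - 1/(-2))) = -56*(149 + (-1/3 - 3 - 1*(-1/2))) = -56*(149 + (-1/3 - 3 + 1/2)) = -56*(149 - 17/6) = -56*877/6 = -24556/3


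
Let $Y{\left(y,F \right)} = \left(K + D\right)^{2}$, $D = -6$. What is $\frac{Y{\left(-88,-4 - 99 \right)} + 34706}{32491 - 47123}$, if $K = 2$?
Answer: $- \frac{17361}{7316} \approx -2.373$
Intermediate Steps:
$Y{\left(y,F \right)} = 16$ ($Y{\left(y,F \right)} = \left(2 - 6\right)^{2} = \left(-4\right)^{2} = 16$)
$\frac{Y{\left(-88,-4 - 99 \right)} + 34706}{32491 - 47123} = \frac{16 + 34706}{32491 - 47123} = \frac{34722}{-14632} = 34722 \left(- \frac{1}{14632}\right) = - \frac{17361}{7316}$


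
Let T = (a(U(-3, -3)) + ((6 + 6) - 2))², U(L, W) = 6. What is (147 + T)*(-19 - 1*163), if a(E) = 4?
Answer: -62426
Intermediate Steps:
T = 196 (T = (4 + ((6 + 6) - 2))² = (4 + (12 - 2))² = (4 + 10)² = 14² = 196)
(147 + T)*(-19 - 1*163) = (147 + 196)*(-19 - 1*163) = 343*(-19 - 163) = 343*(-182) = -62426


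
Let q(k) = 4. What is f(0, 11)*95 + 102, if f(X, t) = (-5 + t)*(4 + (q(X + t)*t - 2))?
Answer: 26322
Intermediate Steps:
f(X, t) = (-5 + t)*(2 + 4*t) (f(X, t) = (-5 + t)*(4 + (4*t - 2)) = (-5 + t)*(4 + (-2 + 4*t)) = (-5 + t)*(2 + 4*t))
f(0, 11)*95 + 102 = (-10 - 18*11 + 4*11²)*95 + 102 = (-10 - 198 + 4*121)*95 + 102 = (-10 - 198 + 484)*95 + 102 = 276*95 + 102 = 26220 + 102 = 26322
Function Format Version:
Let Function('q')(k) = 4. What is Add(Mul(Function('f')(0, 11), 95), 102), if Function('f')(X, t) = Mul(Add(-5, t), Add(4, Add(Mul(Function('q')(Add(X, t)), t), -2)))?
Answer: 26322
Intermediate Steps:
Function('f')(X, t) = Mul(Add(-5, t), Add(2, Mul(4, t))) (Function('f')(X, t) = Mul(Add(-5, t), Add(4, Add(Mul(4, t), -2))) = Mul(Add(-5, t), Add(4, Add(-2, Mul(4, t)))) = Mul(Add(-5, t), Add(2, Mul(4, t))))
Add(Mul(Function('f')(0, 11), 95), 102) = Add(Mul(Add(-10, Mul(-18, 11), Mul(4, Pow(11, 2))), 95), 102) = Add(Mul(Add(-10, -198, Mul(4, 121)), 95), 102) = Add(Mul(Add(-10, -198, 484), 95), 102) = Add(Mul(276, 95), 102) = Add(26220, 102) = 26322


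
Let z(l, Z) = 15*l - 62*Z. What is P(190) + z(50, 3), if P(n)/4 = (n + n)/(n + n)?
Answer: 568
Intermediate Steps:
z(l, Z) = -62*Z + 15*l
P(n) = 4 (P(n) = 4*((n + n)/(n + n)) = 4*((2*n)/((2*n))) = 4*((2*n)*(1/(2*n))) = 4*1 = 4)
P(190) + z(50, 3) = 4 + (-62*3 + 15*50) = 4 + (-186 + 750) = 4 + 564 = 568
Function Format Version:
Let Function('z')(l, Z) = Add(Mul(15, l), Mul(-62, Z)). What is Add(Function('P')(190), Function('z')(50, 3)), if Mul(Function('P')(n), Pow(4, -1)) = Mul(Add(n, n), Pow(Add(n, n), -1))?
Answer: 568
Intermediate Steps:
Function('z')(l, Z) = Add(Mul(-62, Z), Mul(15, l))
Function('P')(n) = 4 (Function('P')(n) = Mul(4, Mul(Add(n, n), Pow(Add(n, n), -1))) = Mul(4, Mul(Mul(2, n), Pow(Mul(2, n), -1))) = Mul(4, Mul(Mul(2, n), Mul(Rational(1, 2), Pow(n, -1)))) = Mul(4, 1) = 4)
Add(Function('P')(190), Function('z')(50, 3)) = Add(4, Add(Mul(-62, 3), Mul(15, 50))) = Add(4, Add(-186, 750)) = Add(4, 564) = 568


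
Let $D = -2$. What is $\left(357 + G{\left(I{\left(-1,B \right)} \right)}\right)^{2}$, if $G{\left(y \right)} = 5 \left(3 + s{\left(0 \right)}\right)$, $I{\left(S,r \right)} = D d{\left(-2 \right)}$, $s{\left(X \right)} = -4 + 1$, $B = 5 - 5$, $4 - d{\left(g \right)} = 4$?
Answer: $127449$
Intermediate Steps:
$d{\left(g \right)} = 0$ ($d{\left(g \right)} = 4 - 4 = 0$)
$B = 0$
$s{\left(X \right)} = -3$
$I{\left(S,r \right)} = 0$ ($I{\left(S,r \right)} = \left(-2\right) 0 = 0$)
$G{\left(y \right)} = 0$ ($G{\left(y \right)} = 5 \left(3 - 3\right) = 5 \cdot 0 = 0$)
$\left(357 + G{\left(I{\left(-1,B \right)} \right)}\right)^{2} = \left(357 + 0\right)^{2} = 357^{2} = 127449$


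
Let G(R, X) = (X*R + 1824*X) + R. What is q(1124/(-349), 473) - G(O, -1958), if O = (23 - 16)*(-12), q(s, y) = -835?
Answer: 3406169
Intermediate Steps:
O = -84 (O = 7*(-12) = -84)
G(R, X) = R + 1824*X + R*X (G(R, X) = (R*X + 1824*X) + R = (1824*X + R*X) + R = R + 1824*X + R*X)
q(1124/(-349), 473) - G(O, -1958) = -835 - (-84 + 1824*(-1958) - 84*(-1958)) = -835 - (-84 - 3571392 + 164472) = -835 - 1*(-3407004) = -835 + 3407004 = 3406169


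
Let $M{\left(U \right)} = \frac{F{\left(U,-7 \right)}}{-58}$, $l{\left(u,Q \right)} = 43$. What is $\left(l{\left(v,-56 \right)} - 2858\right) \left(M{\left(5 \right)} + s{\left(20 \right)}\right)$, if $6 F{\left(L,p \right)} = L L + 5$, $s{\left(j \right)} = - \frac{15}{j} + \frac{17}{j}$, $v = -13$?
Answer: $- \frac{1126}{29} \approx -38.828$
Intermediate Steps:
$s{\left(j \right)} = \frac{2}{j}$
$F{\left(L,p \right)} = \frac{5}{6} + \frac{L^{2}}{6}$ ($F{\left(L,p \right)} = \frac{L L + 5}{6} = \frac{L^{2} + 5}{6} = \frac{5 + L^{2}}{6} = \frac{5}{6} + \frac{L^{2}}{6}$)
$M{\left(U \right)} = - \frac{5}{348} - \frac{U^{2}}{348}$ ($M{\left(U \right)} = \frac{\frac{5}{6} + \frac{U^{2}}{6}}{-58} = \left(\frac{5}{6} + \frac{U^{2}}{6}\right) \left(- \frac{1}{58}\right) = - \frac{5}{348} - \frac{U^{2}}{348}$)
$\left(l{\left(v,-56 \right)} - 2858\right) \left(M{\left(5 \right)} + s{\left(20 \right)}\right) = \left(43 - 2858\right) \left(\left(- \frac{5}{348} - \frac{5^{2}}{348}\right) + \frac{2}{20}\right) = - 2815 \left(\left(- \frac{5}{348} - \frac{25}{348}\right) + 2 \cdot \frac{1}{20}\right) = - 2815 \left(\left(- \frac{5}{348} - \frac{25}{348}\right) + \frac{1}{10}\right) = - 2815 \left(- \frac{5}{58} + \frac{1}{10}\right) = \left(-2815\right) \frac{2}{145} = - \frac{1126}{29}$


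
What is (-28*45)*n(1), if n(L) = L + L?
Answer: -2520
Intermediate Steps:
n(L) = 2*L
(-28*45)*n(1) = (-28*45)*(2*1) = -1260*2 = -2520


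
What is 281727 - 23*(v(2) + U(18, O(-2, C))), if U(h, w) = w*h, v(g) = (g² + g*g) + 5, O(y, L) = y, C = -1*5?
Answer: 282256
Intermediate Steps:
C = -5
v(g) = 5 + 2*g² (v(g) = (g² + g²) + 5 = 2*g² + 5 = 5 + 2*g²)
U(h, w) = h*w
281727 - 23*(v(2) + U(18, O(-2, C))) = 281727 - 23*((5 + 2*2²) + 18*(-2)) = 281727 - 23*((5 + 2*4) - 36) = 281727 - 23*((5 + 8) - 36) = 281727 - 23*(13 - 36) = 281727 - 23*(-23) = 281727 - 1*(-529) = 281727 + 529 = 282256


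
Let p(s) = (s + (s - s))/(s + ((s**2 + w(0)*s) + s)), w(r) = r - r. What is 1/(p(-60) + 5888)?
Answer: 58/341503 ≈ 0.00016984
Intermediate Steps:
w(r) = 0
p(s) = s/(s**2 + 2*s) (p(s) = (s + (s - s))/(s + ((s**2 + 0*s) + s)) = (s + 0)/(s + ((s**2 + 0) + s)) = s/(s + (s**2 + s)) = s/(s + (s + s**2)) = s/(s**2 + 2*s))
1/(p(-60) + 5888) = 1/(1/(2 - 60) + 5888) = 1/(1/(-58) + 5888) = 1/(-1/58 + 5888) = 1/(341503/58) = 58/341503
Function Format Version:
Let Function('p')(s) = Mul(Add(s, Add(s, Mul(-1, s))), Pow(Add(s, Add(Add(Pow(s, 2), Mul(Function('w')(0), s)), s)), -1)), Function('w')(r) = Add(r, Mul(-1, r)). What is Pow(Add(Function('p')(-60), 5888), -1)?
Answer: Rational(58, 341503) ≈ 0.00016984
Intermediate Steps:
Function('w')(r) = 0
Function('p')(s) = Mul(s, Pow(Add(Pow(s, 2), Mul(2, s)), -1)) (Function('p')(s) = Mul(Add(s, Add(s, Mul(-1, s))), Pow(Add(s, Add(Add(Pow(s, 2), Mul(0, s)), s)), -1)) = Mul(Add(s, 0), Pow(Add(s, Add(Add(Pow(s, 2), 0), s)), -1)) = Mul(s, Pow(Add(s, Add(Pow(s, 2), s)), -1)) = Mul(s, Pow(Add(s, Add(s, Pow(s, 2))), -1)) = Mul(s, Pow(Add(Pow(s, 2), Mul(2, s)), -1)))
Pow(Add(Function('p')(-60), 5888), -1) = Pow(Add(Pow(Add(2, -60), -1), 5888), -1) = Pow(Add(Pow(-58, -1), 5888), -1) = Pow(Add(Rational(-1, 58), 5888), -1) = Pow(Rational(341503, 58), -1) = Rational(58, 341503)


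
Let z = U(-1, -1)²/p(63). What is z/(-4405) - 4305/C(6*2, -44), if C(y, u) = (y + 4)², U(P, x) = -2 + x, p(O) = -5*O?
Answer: -663723119/39468800 ≈ -16.816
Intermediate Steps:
z = -1/35 (z = (-2 - 1)²/((-5*63)) = (-3)²/(-315) = 9*(-1/315) = -1/35 ≈ -0.028571)
C(y, u) = (4 + y)²
z/(-4405) - 4305/C(6*2, -44) = -1/35/(-4405) - 4305/(4 + 6*2)² = -1/35*(-1/4405) - 4305/(4 + 12)² = 1/154175 - 4305/(16²) = 1/154175 - 4305/256 = -663723119/39468800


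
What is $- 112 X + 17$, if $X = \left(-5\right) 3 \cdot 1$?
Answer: $1697$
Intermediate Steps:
$X = -15$ ($X = \left(-15\right) 1 = -15$)
$- 112 X + 17 = \left(-112\right) \left(-15\right) + 17 = 1680 + 17 = 1697$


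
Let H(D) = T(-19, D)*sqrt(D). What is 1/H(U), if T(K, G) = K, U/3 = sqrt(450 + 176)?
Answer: -sqrt(3)*626**(3/4)/35682 ≈ -0.0060749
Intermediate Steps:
U = 3*sqrt(626) (U = 3*sqrt(450 + 176) = 3*sqrt(626) ≈ 75.060)
H(D) = -19*sqrt(D)
1/H(U) = 1/(-19*sqrt(3)*626**(1/4)) = -sqrt(3)*626**(3/4)/35682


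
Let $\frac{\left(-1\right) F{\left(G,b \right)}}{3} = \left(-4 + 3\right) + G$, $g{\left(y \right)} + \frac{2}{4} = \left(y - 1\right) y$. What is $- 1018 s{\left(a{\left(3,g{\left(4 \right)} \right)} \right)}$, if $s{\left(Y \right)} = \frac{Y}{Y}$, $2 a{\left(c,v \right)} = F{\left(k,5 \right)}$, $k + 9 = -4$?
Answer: $-1018$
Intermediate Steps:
$k = -13$ ($k = -9 - 4 = -13$)
$g{\left(y \right)} = - \frac{1}{2} + y \left(-1 + y\right)$ ($g{\left(y \right)} = - \frac{1}{2} + \left(y - 1\right) y = - \frac{1}{2} + \left(-1 + y\right) y = - \frac{1}{2} + y \left(-1 + y\right)$)
$F{\left(G,b \right)} = 3 - 3 G$ ($F{\left(G,b \right)} = - 3 \left(\left(-4 + 3\right) + G\right) = - 3 \left(-1 + G\right) = 3 - 3 G$)
$a{\left(c,v \right)} = 21$ ($a{\left(c,v \right)} = \frac{3 - -39}{2} = \frac{3 + 39}{2} = \frac{1}{2} \cdot 42 = 21$)
$s{\left(Y \right)} = 1$
$- 1018 s{\left(a{\left(3,g{\left(4 \right)} \right)} \right)} = \left(-1018\right) 1 = -1018$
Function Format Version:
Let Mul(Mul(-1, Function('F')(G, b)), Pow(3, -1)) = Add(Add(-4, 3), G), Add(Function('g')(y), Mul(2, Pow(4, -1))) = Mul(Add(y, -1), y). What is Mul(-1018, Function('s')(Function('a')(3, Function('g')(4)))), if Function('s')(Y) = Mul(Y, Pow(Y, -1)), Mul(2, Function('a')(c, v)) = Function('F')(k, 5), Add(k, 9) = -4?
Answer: -1018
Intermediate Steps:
k = -13 (k = Add(-9, -4) = -13)
Function('g')(y) = Add(Rational(-1, 2), Mul(y, Add(-1, y))) (Function('g')(y) = Add(Rational(-1, 2), Mul(Add(y, -1), y)) = Add(Rational(-1, 2), Mul(Add(-1, y), y)) = Add(Rational(-1, 2), Mul(y, Add(-1, y))))
Function('F')(G, b) = Add(3, Mul(-3, G)) (Function('F')(G, b) = Mul(-3, Add(Add(-4, 3), G)) = Mul(-3, Add(-1, G)) = Add(3, Mul(-3, G)))
Function('a')(c, v) = 21 (Function('a')(c, v) = Mul(Rational(1, 2), Add(3, Mul(-3, -13))) = Mul(Rational(1, 2), Add(3, 39)) = Mul(Rational(1, 2), 42) = 21)
Function('s')(Y) = 1
Mul(-1018, Function('s')(Function('a')(3, Function('g')(4)))) = Mul(-1018, 1) = -1018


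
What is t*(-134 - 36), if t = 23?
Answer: -3910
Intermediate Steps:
t*(-134 - 36) = 23*(-134 - 36) = 23*(-170) = -3910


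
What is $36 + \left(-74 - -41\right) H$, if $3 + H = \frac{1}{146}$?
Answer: $\frac{19677}{146} \approx 134.77$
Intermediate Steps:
$H = - \frac{437}{146}$ ($H = -3 + \frac{1}{146} = - \frac{437}{146} \approx -2.9931$)
$36 + \left(-74 - -41\right) H = 36 + \left(-74 - -41\right) \left(- \frac{437}{146}\right) = 36 + \left(-74 + 41\right) \left(- \frac{437}{146}\right) = 36 - - \frac{14421}{146} = 36 + \frac{14421}{146} = \frac{19677}{146}$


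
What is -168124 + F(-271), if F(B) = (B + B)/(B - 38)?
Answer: -51949774/309 ≈ -1.6812e+5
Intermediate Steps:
F(B) = 2*B/(-38 + B) (F(B) = (2*B)/(-38 + B) = 2*B/(-38 + B))
-168124 + F(-271) = -168124 + 2*(-271)/(-38 - 271) = -168124 + 2*(-271)/(-309) = -168124 + 2*(-271)*(-1/309) = -168124 + 542/309 = -51949774/309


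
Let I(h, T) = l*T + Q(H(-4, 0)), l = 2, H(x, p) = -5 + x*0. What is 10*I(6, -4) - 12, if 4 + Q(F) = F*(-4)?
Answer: 68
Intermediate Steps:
H(x, p) = -5 (H(x, p) = -5 + 0 = -5)
Q(F) = -4 - 4*F (Q(F) = -4 + F*(-4) = -4 - 4*F)
I(h, T) = 16 + 2*T (I(h, T) = 2*T + (-4 - 4*(-5)) = 2*T + (-4 + 20) = 2*T + 16 = 16 + 2*T)
10*I(6, -4) - 12 = 10*(16 + 2*(-4)) - 12 = 10*(16 - 8) - 12 = 10*8 - 12 = 80 - 12 = 68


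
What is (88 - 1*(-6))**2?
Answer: 8836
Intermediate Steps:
(88 - 1*(-6))**2 = (88 + 6)**2 = 94**2 = 8836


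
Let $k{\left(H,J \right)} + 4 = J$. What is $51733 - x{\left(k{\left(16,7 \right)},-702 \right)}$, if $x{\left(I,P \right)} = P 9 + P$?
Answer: $58753$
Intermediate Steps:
$k{\left(H,J \right)} = -4 + J$
$x{\left(I,P \right)} = 10 P$ ($x{\left(I,P \right)} = 9 P + P = 10 P$)
$51733 - x{\left(k{\left(16,7 \right)},-702 \right)} = 51733 - 10 \left(-702\right) = 51733 - -7020 = 51733 + 7020 = 58753$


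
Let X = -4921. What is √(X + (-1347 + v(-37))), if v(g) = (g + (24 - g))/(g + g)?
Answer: 2*I*√2145334/37 ≈ 79.173*I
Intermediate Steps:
v(g) = 12/g (v(g) = 24/((2*g)) = 24*(1/(2*g)) = 12/g)
√(X + (-1347 + v(-37))) = √(-4921 + (-1347 + 12/(-37))) = √(-4921 + (-1347 + 12*(-1/37))) = √(-4921 + (-1347 - 12/37)) = √(-4921 - 49851/37) = √(-231928/37) = 2*I*√2145334/37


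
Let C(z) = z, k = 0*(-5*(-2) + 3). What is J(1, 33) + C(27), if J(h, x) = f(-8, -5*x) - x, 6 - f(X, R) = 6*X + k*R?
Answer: 48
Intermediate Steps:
k = 0 (k = 0*(10 + 3) = 0*13 = 0)
f(X, R) = 6 - 6*X (f(X, R) = 6 - (6*X + 0*R) = 6 - (6*X + 0) = 6 - 6*X)
J(h, x) = 54 - x (J(h, x) = (6 - 6*(-8)) - x = (6 + 48) - x = 54 - x)
J(1, 33) + C(27) = (54 - 1*33) + 27 = (54 - 33) + 27 = 21 + 27 = 48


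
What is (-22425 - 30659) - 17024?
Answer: -70108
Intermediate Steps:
(-22425 - 30659) - 17024 = -53084 - 17024 = -70108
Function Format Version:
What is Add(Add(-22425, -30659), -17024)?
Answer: -70108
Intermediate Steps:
Add(Add(-22425, -30659), -17024) = Add(-53084, -17024) = -70108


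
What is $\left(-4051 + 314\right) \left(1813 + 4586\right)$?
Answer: $-23913063$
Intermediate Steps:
$\left(-4051 + 314\right) \left(1813 + 4586\right) = \left(-3737\right) 6399 = -23913063$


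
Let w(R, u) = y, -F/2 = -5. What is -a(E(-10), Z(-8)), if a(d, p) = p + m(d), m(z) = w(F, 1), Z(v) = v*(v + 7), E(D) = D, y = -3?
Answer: -5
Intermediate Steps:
F = 10 (F = -2*(-5) = 10)
w(R, u) = -3
Z(v) = v*(7 + v)
m(z) = -3
a(d, p) = -3 + p (a(d, p) = p - 3 = -3 + p)
-a(E(-10), Z(-8)) = -(-3 - 8*(7 - 8)) = -(-3 - 8*(-1)) = -(-3 + 8) = -1*5 = -5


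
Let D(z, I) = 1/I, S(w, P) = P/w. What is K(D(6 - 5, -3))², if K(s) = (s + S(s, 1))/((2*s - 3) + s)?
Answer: 25/36 ≈ 0.69444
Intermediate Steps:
K(s) = (s + 1/s)/(-3 + 3*s) (K(s) = (s + 1/s)/((2*s - 3) + s) = (s + 1/s)/((-3 + 2*s) + s) = (s + 1/s)/(-3 + 3*s))
K(D(6 - 5, -3))² = ((1 + (1/(-3))²)/(3*(1/(-3))*(-1 + 1/(-3))))² = ((1 + (-⅓)²)/(3*(-⅓)*(-1 - ⅓)))² = ((⅓)*(-3)*(1 + ⅑)/(-4/3))² = ((⅓)*(-3)*(-¾)*(10/9))² = (⅚)² = 25/36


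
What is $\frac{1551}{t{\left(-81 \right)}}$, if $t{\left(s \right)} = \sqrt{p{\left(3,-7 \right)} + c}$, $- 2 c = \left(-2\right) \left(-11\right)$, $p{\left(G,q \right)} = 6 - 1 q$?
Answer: $\frac{1551 \sqrt{2}}{2} \approx 1096.7$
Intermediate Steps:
$p{\left(G,q \right)} = 6 - q$
$c = -11$ ($c = - \frac{\left(-2\right) \left(-11\right)}{2} = \left(- \frac{1}{2}\right) 22 = -11$)
$t{\left(s \right)} = \sqrt{2}$ ($t{\left(s \right)} = \sqrt{\left(6 - -7\right) - 11} = \sqrt{\left(6 + 7\right) - 11} = \sqrt{13 - 11} = \sqrt{2}$)
$\frac{1551}{t{\left(-81 \right)}} = \frac{1551}{\sqrt{2}} = 1551 \frac{\sqrt{2}}{2} = \frac{1551 \sqrt{2}}{2}$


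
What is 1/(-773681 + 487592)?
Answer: -1/286089 ≈ -3.4954e-6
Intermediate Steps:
1/(-773681 + 487592) = 1/(-286089) = -1/286089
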